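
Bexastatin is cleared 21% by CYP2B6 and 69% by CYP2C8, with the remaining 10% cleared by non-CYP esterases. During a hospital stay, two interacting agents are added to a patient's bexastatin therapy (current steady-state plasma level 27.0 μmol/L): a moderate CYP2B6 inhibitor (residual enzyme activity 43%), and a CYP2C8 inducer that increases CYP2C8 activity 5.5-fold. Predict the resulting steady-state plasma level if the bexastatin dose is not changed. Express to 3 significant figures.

The CYP2B6 pathway (21% of clearance) drops to 0.43× activity: 0.21 × 0.43 = 0.0903.
The CYP2C8 pathway (69% of clearance) rises to 5.5× activity: 0.69 × 5.5 = 3.795.
Non-CYP routes (10%) are unchanged.
CL_new/CL_old = 0.0903 + 3.795 + 0.1 = 3.9853.
Steady-state plasma level ∝ 1/CL: new value = 27.0 / 3.9853 = 6.77 μmol/L.

6.77 μmol/L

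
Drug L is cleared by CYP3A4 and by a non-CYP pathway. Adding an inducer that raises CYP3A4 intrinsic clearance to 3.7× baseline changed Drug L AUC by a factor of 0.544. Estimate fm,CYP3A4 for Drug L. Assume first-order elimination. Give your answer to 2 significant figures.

0.31

Let fm be the CYP3A4 fraction. New clearance relative to baseline = fm × 3.7 + (1 − fm).
AUC ratio = 1 / (new CL fraction), so new CL fraction = 1 / 0.544 = 1.838.
fm × 3.7 + 1 − fm = 1.838  ⇒  fm × (3.7 − 1) = 0.8382  ⇒  fm = 0.31.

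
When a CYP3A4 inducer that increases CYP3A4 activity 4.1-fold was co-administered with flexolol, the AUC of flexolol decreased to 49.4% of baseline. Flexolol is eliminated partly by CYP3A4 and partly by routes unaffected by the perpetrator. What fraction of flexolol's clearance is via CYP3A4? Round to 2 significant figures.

0.33

Let fm be the CYP3A4 fraction. New clearance relative to baseline = fm × 4.1 + (1 − fm).
AUC ratio = 1 / (new CL fraction), so new CL fraction = 1 / 0.494 = 2.024.
fm × 4.1 + 1 − fm = 2.024  ⇒  fm × (4.1 − 1) = 1.024  ⇒  fm = 0.33.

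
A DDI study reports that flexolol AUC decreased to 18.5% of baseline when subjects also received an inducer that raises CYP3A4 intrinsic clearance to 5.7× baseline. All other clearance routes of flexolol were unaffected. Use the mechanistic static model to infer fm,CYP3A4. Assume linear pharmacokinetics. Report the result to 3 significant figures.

Let fm be the CYP3A4 fraction. New clearance relative to baseline = fm × 5.7 + (1 − fm).
AUC ratio = 1 / (new CL fraction), so new CL fraction = 1 / 0.185 = 5.405.
fm × 5.7 + 1 − fm = 5.405  ⇒  fm × (5.7 − 1) = 4.405  ⇒  fm = 0.937.

0.937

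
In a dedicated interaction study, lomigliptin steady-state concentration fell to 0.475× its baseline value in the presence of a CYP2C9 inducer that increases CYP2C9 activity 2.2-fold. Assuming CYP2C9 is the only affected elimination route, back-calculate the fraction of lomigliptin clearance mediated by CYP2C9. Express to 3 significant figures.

0.921

Call the CYP2C9 fraction fm. After the interaction, CL_new/CL_old = fm × 2.2 + (1 − fm).
Steady-state concentration ratio = 1 / (new CL fraction), so new CL fraction = 1 / 0.475 = 2.105.
fm × 2.2 + 1 − fm = 2.105  ⇒  fm × (2.2 − 1) = 1.105  ⇒  fm = 0.921.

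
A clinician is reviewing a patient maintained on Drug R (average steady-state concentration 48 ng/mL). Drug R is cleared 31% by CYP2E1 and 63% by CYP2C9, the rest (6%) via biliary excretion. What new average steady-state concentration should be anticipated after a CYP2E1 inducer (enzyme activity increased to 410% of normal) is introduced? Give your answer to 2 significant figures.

The CYP2E1 pathway (31% of clearance) increases to 4.1× activity: 0.31 × 4.1 = 1.271.
CYP2C9 (63%) and the residual 6% are unaffected.
Relative clearance = 1.271 + 0.63 + 0.06 = 1.961.
With dosing unchanged, average steady-state concentration scales as 1/CL: 48 / 1.961 = 24 ng/mL.

24 ng/mL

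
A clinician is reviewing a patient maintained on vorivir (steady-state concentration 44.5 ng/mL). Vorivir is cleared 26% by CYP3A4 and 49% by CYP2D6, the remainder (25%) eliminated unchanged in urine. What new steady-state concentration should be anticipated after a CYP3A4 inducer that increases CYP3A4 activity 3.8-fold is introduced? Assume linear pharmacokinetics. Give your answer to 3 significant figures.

The CYP3A4 pathway (26% of clearance) is boosted to 3.8× activity: 0.26 × 3.8 = 0.988.
CYP2D6 (49%) and the residual 25% are unaffected.
New clearance relative to baseline: 0.988 + 0.49 + 0.25 = 1.728.
Steady-state concentration ∝ 1/CL, so new value = 44.5 / 1.728 = 25.8 ng/mL.

25.8 ng/mL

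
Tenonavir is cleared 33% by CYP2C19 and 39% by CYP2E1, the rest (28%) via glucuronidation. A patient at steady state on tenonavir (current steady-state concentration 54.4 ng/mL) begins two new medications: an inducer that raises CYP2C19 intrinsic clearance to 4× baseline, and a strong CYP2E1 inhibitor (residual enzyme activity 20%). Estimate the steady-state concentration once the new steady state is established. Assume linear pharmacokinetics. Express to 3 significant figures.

32.4 ng/mL

CYP2C19: 0.33 × 4 = 1.32
CYP2E1: 0.39 × 0.2 = 0.078
Other: 0.28 (unchanged)
New clearance relative to baseline: 1.32 + 0.078 + 0.28 = 1.678.
Dividing the baseline by the relative clearance: 54.4 / 1.678 = 32.4 ng/mL.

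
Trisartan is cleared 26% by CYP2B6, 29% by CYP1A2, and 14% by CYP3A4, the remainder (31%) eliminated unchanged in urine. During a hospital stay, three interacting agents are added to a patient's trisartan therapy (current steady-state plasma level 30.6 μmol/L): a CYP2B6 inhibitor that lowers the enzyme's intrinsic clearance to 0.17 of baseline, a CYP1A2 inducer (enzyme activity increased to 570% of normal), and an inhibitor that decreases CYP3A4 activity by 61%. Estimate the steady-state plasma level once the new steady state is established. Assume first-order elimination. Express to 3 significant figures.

The CYP2B6 pathway (26% of clearance) drops to 0.17× activity: 0.26 × 0.17 = 0.0442.
The CYP1A2 pathway (29% of clearance) is boosted to 5.7× activity: 0.29 × 5.7 = 1.653.
The CYP3A4 pathway (14% of clearance) drops to 0.39× activity: 0.14 × 0.39 = 0.0546.
The remaining 31% of clearance is unaffected.
CL_new/CL_old = 0.0442 + 1.653 + 0.0546 + 0.31 = 2.0618.
Steady-state plasma level ∝ 1/CL: new value = 30.6 / 2.0618 = 14.8 μmol/L.

14.8 μmol/L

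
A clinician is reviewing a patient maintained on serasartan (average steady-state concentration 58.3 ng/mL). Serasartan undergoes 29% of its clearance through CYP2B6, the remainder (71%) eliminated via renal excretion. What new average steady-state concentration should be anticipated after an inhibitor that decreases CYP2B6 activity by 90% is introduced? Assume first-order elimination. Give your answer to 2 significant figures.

79 ng/mL

CYP2B6: 0.29 × 0.1 = 0.029
Other: 0.71 (unchanged)
CL_new/CL_old = 0.029 + 0.71 = 0.739.
With dosing unchanged, average steady-state concentration scales as 1/CL: 58.3 / 0.739 = 79 ng/mL.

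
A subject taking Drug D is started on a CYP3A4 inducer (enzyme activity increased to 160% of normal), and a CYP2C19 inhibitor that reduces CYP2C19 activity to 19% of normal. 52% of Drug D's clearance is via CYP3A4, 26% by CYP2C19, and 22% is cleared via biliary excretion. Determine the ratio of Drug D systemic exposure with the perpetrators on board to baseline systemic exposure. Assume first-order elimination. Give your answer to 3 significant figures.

0.908

The CYP3A4 pathway (52% of clearance) rises to 1.6× activity: 0.52 × 1.6 = 0.832.
The CYP2C19 pathway (26% of clearance) drops to 0.19× activity: 0.26 × 0.19 = 0.0494.
The remaining 22% of clearance is unaffected.
Relative clearance = 0.832 + 0.0494 + 0.22 = 1.1014.
Because systemic exposure varies inversely with clearance, the combined effect is 1 / 1.1014 = 0.908.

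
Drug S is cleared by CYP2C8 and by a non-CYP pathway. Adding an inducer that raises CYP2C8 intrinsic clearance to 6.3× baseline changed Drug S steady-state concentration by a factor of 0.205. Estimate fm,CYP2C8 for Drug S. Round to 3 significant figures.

CL'/CL = 1 / 0.205 = 4.878
6.3·fm + (1 − fm) = 4.878
fm = (4.878 − 1) / (6.3 − 1) = 0.732

0.732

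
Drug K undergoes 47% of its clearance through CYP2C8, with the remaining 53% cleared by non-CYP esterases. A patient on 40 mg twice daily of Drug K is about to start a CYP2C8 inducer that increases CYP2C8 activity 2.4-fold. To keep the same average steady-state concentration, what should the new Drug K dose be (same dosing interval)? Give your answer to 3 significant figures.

CYP2C8: 0.47 × 2.4 = 1.128
Other: 0.53 (unchanged)
New clearance relative to baseline: 1.128 + 0.53 = 1.658.
To maintain the same steady-state level, dose must scale with clearance: new dose = 40 × 1.658 = 66.3 mg.

66.3 mg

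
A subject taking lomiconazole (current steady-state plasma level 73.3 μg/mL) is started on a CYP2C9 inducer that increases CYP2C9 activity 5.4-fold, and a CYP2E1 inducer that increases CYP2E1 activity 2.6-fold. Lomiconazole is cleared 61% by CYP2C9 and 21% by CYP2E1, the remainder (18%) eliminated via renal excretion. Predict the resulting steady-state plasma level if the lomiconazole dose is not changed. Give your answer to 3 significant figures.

The CYP2C9 pathway (61% of clearance) rises to 5.4× activity: 0.61 × 5.4 = 3.294.
The CYP2E1 pathway (21% of clearance) increases to 2.6× activity: 0.21 × 2.6 = 0.546.
Non-CYP routes (18%) are unchanged.
Relative clearance = 3.294 + 0.546 + 0.18 = 4.02.
Steady-state plasma level ∝ 1/CL: new value = 73.3 / 4.02 = 18.2 μg/mL.

18.2 μg/mL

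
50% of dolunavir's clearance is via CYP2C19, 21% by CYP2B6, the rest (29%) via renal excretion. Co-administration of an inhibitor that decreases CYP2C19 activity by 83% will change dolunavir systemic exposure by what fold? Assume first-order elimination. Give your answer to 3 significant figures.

1.71

The CYP2C19 pathway (50% of clearance) is reduced to 0.17× activity: 0.5 × 0.17 = 0.085.
CYP2B6 (21%) and the residual 29% are unaffected.
New clearance relative to baseline: 0.085 + 0.21 + 0.29 = 0.585.
Systemic exposure ratio = CL_old/CL_new = 1 / 0.585 = 1.71.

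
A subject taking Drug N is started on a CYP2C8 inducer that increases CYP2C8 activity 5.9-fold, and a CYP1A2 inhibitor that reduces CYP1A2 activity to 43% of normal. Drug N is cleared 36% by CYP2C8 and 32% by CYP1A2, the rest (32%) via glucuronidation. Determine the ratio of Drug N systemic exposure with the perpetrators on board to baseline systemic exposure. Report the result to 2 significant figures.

0.39

The CYP2C8 pathway (36% of clearance) is boosted to 5.9× activity: 0.36 × 5.9 = 2.124.
The CYP1A2 pathway (32% of clearance) drops to 0.43× activity: 0.32 × 0.43 = 0.1376.
Non-CYP routes (32%) are unchanged.
Relative clearance = 2.124 + 0.1376 + 0.32 = 2.5816.
Systemic exposure ∝ 1/CL: fold-change = 1 / 2.5816 = 0.39.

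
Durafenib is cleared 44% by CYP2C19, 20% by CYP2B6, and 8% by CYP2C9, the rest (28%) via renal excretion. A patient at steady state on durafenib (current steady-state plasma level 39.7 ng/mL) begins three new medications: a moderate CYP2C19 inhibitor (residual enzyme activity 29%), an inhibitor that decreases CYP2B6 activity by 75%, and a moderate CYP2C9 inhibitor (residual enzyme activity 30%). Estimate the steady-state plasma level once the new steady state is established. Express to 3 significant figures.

The CYP2C19 pathway (44% of clearance) drops to 0.29× activity: 0.44 × 0.29 = 0.1276.
The CYP2B6 pathway (20% of clearance) drops to 0.25× activity: 0.2 × 0.25 = 0.05.
The CYP2C9 pathway (8% of clearance) is reduced to 0.3× activity: 0.08 × 0.3 = 0.024.
Non-CYP routes (28%) are unchanged.
Relative clearance = 0.1276 + 0.05 + 0.024 + 0.28 = 0.4816.
Dividing the baseline by the relative clearance: 39.7 / 0.4816 = 82.4 ng/mL.

82.4 ng/mL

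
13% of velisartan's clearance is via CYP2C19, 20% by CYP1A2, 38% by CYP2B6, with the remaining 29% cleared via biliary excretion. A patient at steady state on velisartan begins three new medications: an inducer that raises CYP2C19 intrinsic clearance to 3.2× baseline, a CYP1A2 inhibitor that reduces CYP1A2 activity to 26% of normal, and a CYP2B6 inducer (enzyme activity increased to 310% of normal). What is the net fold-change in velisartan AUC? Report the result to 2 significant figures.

The CYP2C19 pathway (13% of clearance) increases to 3.2× activity: 0.13 × 3.2 = 0.416.
The CYP1A2 pathway (20% of clearance) is reduced to 0.26× activity: 0.2 × 0.26 = 0.052.
The CYP2B6 pathway (38% of clearance) is boosted to 3.1× activity: 0.38 × 3.1 = 1.178.
The remaining 29% of clearance is unaffected.
New clearance relative to baseline: 0.416 + 0.052 + 1.178 + 0.29 = 1.936.
Because AUC varies inversely with clearance, the combined effect is 1 / 1.936 = 0.52.

0.52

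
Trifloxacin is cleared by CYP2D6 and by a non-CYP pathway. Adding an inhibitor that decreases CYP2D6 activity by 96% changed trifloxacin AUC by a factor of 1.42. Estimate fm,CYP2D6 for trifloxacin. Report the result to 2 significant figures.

CL'/CL = 1 / 1.42 = 0.7042
0.04·fm + (1 − fm) = 0.7042
fm = (0.7042 − 1) / (0.04 − 1) = 0.31

0.31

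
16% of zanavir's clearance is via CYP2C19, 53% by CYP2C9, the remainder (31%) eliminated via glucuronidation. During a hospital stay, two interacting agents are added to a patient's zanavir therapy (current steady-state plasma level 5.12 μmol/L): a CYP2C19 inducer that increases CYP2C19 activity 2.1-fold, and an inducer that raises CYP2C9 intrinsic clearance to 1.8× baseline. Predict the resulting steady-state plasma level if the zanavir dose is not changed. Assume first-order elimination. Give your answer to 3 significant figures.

3.20 μmol/L

The CYP2C19 pathway (16% of clearance) increases to 2.1× activity: 0.16 × 2.1 = 0.336.
The CYP2C9 pathway (53% of clearance) increases to 1.8× activity: 0.53 × 1.8 = 0.954.
The remaining 31% of clearance is unaffected.
CL_new/CL_old = 0.336 + 0.954 + 0.31 = 1.6.
New steady-state plasma level = 5.12 / 1.6 = 3.20 μmol/L (concentration scales inversely with clearance).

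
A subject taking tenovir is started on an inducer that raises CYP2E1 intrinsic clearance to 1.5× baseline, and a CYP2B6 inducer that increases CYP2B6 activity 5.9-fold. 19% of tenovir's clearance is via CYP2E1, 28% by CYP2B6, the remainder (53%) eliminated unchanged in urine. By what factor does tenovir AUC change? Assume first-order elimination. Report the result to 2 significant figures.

0.41

The CYP2E1 pathway (19% of clearance) rises to 1.5× activity: 0.19 × 1.5 = 0.285.
The CYP2B6 pathway (28% of clearance) is boosted to 5.9× activity: 0.28 × 5.9 = 1.652.
The remaining 53% of clearance is unaffected.
CL_new/CL_old = 0.285 + 1.652 + 0.53 = 2.467.
Net AUC ratio = 1 / 2.467 = 0.41.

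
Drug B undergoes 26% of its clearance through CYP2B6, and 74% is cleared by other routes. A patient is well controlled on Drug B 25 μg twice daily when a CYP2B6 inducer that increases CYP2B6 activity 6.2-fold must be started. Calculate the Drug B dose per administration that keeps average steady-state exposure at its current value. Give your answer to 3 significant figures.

The CYP2B6 pathway (26% of clearance) increases to 6.2× activity: 0.26 × 6.2 = 1.612.
Non-CYP routes (74%) are unchanged.
New clearance relative to baseline: 1.612 + 0.74 = 2.352.
To maintain the same steady-state level, dose must scale with clearance: new dose = 25 × 2.352 = 58.8 μg.

58.8 μg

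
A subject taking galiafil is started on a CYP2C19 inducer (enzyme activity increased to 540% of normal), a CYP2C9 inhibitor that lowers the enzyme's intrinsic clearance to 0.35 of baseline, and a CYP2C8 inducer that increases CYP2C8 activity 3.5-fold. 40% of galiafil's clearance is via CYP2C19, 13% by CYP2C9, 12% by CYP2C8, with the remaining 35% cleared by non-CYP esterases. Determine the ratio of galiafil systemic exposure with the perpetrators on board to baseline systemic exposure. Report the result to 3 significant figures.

0.336

CYP2C19: 0.4 × 5.4 = 2.16
CYP2C9: 0.13 × 0.35 = 0.0455
CYP2C8: 0.12 × 3.5 = 0.42
Other: 0.35 (unchanged)
CL_new/CL_old = 2.16 + 0.0455 + 0.42 + 0.35 = 2.9755.
Net systemic exposure ratio = 1 / 2.9755 = 0.336.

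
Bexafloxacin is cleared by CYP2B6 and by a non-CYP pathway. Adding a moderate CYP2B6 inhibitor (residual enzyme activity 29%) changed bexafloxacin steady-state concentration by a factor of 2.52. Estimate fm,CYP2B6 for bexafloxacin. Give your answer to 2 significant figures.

0.85

Call the CYP2B6 fraction fm. After the interaction, CL_new/CL_old = fm × 0.29 + (1 − fm).
Steady-state concentration ratio = 1 / (new CL fraction), so new CL fraction = 1 / 2.52 = 0.3968.
fm × 0.29 + 1 − fm = 0.3968  ⇒  fm × (0.29 − 1) = −0.6032  ⇒  fm = 0.85.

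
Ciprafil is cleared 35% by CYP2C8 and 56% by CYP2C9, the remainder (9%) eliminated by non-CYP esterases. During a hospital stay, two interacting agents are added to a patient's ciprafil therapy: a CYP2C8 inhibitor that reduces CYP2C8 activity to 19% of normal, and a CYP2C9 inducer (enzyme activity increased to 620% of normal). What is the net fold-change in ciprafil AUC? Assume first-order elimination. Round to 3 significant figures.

The CYP2C8 pathway (35% of clearance) is reduced to 0.19× activity: 0.35 × 0.19 = 0.0665.
The CYP2C9 pathway (56% of clearance) increases to 6.2× activity: 0.56 × 6.2 = 3.472.
Non-CYP routes (9%) are unchanged.
CL_new/CL_old = 0.0665 + 3.472 + 0.09 = 3.6285.
Net AUC ratio = 1 / 3.6285 = 0.276.

0.276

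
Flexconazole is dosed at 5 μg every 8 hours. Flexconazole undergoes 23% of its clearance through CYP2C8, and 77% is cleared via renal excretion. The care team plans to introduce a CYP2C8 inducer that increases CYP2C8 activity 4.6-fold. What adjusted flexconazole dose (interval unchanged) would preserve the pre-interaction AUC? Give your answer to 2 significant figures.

9.1 μg

The CYP2C8 pathway (23% of clearance) increases to 4.6× activity: 0.23 × 4.6 = 1.058.
The remaining 77% of clearance is unaffected.
CL_new/CL_old = 1.058 + 0.77 = 1.828.
To maintain the same steady-state level, dose must scale with clearance: new dose = 5 × 1.828 = 9.1 μg.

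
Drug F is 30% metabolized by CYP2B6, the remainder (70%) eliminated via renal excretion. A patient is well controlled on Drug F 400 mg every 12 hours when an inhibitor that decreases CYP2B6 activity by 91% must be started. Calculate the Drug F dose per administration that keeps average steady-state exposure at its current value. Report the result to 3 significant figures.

The CYP2B6 pathway (30% of clearance) is reduced to 0.09× activity: 0.3 × 0.09 = 0.027.
The remaining 70% of clearance is unaffected.
Relative clearance = 0.027 + 0.7 = 0.727.
To maintain the same steady-state level, dose must scale with clearance: new dose = 400 × 0.727 = 291 mg.

291 mg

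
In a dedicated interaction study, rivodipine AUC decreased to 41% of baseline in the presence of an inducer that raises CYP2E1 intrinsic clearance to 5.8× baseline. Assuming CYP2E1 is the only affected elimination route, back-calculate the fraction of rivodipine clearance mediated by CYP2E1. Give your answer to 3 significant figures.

0.300

Let x = fm,CYP2E1. Because AUC ∝ 1/CL, relative clearance rose to 1/0.410 = 2.439.
Setting x·5.8 + (1 − x) = 2.439 and solving: x = (2.439 − 1)/(5.8 − 1) = 0.300.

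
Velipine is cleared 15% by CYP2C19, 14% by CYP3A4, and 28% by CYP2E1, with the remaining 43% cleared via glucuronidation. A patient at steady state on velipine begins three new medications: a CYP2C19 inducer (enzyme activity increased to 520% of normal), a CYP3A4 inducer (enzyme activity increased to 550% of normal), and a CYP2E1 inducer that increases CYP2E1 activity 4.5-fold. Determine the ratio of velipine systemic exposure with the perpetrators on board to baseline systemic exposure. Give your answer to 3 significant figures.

The CYP2C19 pathway (15% of clearance) increases to 5.2× activity: 0.15 × 5.2 = 0.78.
The CYP3A4 pathway (14% of clearance) increases to 5.5× activity: 0.14 × 5.5 = 0.77.
The CYP2E1 pathway (28% of clearance) is boosted to 4.5× activity: 0.28 × 4.5 = 1.26.
Non-CYP routes (43%) are unchanged.
CL_new/CL_old = 0.78 + 0.77 + 1.26 + 0.43 = 3.24.
Net systemic exposure ratio = 1 / 3.24 = 0.309.

0.309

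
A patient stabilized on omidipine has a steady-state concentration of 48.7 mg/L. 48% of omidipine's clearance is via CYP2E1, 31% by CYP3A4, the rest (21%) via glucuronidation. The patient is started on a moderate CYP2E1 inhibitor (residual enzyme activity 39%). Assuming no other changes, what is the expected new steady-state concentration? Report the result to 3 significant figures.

The CYP2E1 pathway (48% of clearance) drops to 0.39× activity: 0.48 × 0.39 = 0.1872.
CYP3A4 (31%) and the residual 21% are unaffected.
Relative clearance = 0.1872 + 0.31 + 0.21 = 0.7072.
With dosing unchanged, steady-state concentration scales as 1/CL: 48.7 / 0.7072 = 68.9 mg/L.

68.9 mg/L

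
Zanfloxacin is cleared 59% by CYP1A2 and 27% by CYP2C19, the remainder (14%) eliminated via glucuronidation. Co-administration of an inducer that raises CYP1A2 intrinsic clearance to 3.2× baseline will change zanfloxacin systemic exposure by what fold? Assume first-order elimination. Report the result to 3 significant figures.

0.435

The CYP1A2 pathway (59% of clearance) is boosted to 3.2× activity: 0.59 × 3.2 = 1.888.
CYP2C19 (27%) and the residual 14% are unaffected.
CL_new/CL_old = 1.888 + 0.27 + 0.14 = 2.298.
Systemic exposure is inversely proportional to clearance, so the fold-change is 1 / 2.298 = 0.435.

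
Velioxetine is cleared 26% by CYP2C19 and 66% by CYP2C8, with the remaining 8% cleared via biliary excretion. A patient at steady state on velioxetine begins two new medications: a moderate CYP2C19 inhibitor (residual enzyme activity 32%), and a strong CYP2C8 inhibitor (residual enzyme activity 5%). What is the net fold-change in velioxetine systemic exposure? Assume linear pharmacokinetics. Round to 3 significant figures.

CYP2C19: 0.26 × 0.32 = 0.0832
CYP2C8: 0.66 × 0.05 = 0.033
Other: 0.08 (unchanged)
Relative clearance = 0.0832 + 0.033 + 0.08 = 0.1962.
Net systemic exposure ratio = 1 / 0.1962 = 5.10.

5.10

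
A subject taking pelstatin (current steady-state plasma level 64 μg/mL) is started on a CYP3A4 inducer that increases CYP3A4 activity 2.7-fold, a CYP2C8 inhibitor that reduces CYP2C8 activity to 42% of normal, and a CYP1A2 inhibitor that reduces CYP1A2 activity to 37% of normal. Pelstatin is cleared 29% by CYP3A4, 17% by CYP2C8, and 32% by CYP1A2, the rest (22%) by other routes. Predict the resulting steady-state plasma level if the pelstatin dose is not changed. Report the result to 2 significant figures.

54 μg/mL

The CYP3A4 pathway (29% of clearance) is boosted to 2.7× activity: 0.29 × 2.7 = 0.783.
The CYP2C8 pathway (17% of clearance) is reduced to 0.42× activity: 0.17 × 0.42 = 0.0714.
The CYP1A2 pathway (32% of clearance) falls to 0.37× activity: 0.32 × 0.37 = 0.1184.
Non-CYP routes (22%) are unchanged.
Relative clearance = 0.783 + 0.0714 + 0.1184 + 0.22 = 1.1928.
Dividing the baseline by the relative clearance: 64 / 1.1928 = 54 μg/mL.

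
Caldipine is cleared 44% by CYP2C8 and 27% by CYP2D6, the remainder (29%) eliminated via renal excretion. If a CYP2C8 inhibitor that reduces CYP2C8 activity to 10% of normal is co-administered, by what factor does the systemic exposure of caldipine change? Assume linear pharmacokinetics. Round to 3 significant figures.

1.66

CYP2C8: 0.44 × 0.1 = 0.044
CYP2D6: 0.27 (unchanged)
Other: 0.29 (unchanged)
Relative clearance = 0.044 + 0.27 + 0.29 = 0.604.
Systemic exposure ratio = CL_old/CL_new = 1 / 0.604 = 1.66.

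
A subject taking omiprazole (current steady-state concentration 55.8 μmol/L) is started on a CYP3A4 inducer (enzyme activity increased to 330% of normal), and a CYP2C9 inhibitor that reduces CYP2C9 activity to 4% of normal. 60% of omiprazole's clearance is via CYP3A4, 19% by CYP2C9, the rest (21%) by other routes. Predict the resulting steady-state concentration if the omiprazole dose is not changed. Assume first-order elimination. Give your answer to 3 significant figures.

The CYP3A4 pathway (60% of clearance) rises to 3.3× activity: 0.6 × 3.3 = 1.98.
The CYP2C9 pathway (19% of clearance) falls to 0.04× activity: 0.19 × 0.04 = 0.0076.
Non-CYP routes (21%) are unchanged.
New clearance relative to baseline: 1.98 + 0.0076 + 0.21 = 2.1976.
New steady-state concentration = 55.8 / 2.1976 = 25.4 μmol/L (concentration scales inversely with clearance).

25.4 μmol/L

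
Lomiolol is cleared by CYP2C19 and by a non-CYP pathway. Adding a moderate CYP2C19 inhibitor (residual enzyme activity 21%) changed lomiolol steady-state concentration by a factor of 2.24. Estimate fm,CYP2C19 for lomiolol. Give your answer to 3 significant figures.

0.701

Let x = fm,CYP2C19. Because steady-state concentration ∝ 1/CL, relative clearance fell to 1/2.24 = 0.4464.
Only the CYP2C19 route changed, so 0.4464 = x·0.21 + (1 − x), giving x = 0.701.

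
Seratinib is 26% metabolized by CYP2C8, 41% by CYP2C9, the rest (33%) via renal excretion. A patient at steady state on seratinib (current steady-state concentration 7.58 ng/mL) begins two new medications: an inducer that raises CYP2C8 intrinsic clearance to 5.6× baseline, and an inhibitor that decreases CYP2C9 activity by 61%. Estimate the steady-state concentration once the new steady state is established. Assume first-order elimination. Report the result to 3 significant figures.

The CYP2C8 pathway (26% of clearance) rises to 5.6× activity: 0.26 × 5.6 = 1.456.
The CYP2C9 pathway (41% of clearance) falls to 0.39× activity: 0.41 × 0.39 = 0.1599.
The remaining 33% of clearance is unaffected.
CL_new/CL_old = 1.456 + 0.1599 + 0.33 = 1.9459.
Dividing the baseline by the relative clearance: 7.58 / 1.9459 = 3.90 ng/mL.

3.90 ng/mL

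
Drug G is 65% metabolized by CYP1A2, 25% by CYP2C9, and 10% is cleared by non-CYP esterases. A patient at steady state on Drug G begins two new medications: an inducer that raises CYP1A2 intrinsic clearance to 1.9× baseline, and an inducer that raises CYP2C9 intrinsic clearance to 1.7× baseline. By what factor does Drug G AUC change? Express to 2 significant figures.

0.57

CYP1A2: 0.65 × 1.9 = 1.235
CYP2C9: 0.25 × 1.7 = 0.425
Other: 0.1 (unchanged)
CL_new/CL_old = 1.235 + 0.425 + 0.1 = 1.76.
Because AUC varies inversely with clearance, the combined effect is 1 / 1.76 = 0.57.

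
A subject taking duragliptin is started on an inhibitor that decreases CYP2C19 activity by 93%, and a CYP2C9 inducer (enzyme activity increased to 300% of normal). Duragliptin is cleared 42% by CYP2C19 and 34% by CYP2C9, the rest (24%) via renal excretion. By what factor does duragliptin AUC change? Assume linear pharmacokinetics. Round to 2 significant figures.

0.78

CYP2C19: 0.42 × 0.07 = 0.0294
CYP2C9: 0.34 × 3 = 1.02
Other: 0.24 (unchanged)
New clearance relative to baseline: 0.0294 + 1.02 + 0.24 = 1.2894.
Net AUC ratio = 1 / 1.2894 = 0.78.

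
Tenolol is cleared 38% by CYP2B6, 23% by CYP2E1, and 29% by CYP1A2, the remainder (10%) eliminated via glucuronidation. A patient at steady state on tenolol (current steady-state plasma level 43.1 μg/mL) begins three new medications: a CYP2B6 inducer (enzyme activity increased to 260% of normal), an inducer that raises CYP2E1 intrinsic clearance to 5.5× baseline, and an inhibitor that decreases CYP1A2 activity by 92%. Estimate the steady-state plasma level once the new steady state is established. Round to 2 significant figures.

18 μg/mL

The CYP2B6 pathway (38% of clearance) is boosted to 2.6× activity: 0.38 × 2.6 = 0.988.
The CYP2E1 pathway (23% of clearance) rises to 5.5× activity: 0.23 × 5.5 = 1.265.
The CYP1A2 pathway (29% of clearance) falls to 0.08× activity: 0.29 × 0.08 = 0.0232.
The remaining 10% of clearance is unaffected.
CL_new/CL_old = 0.988 + 1.265 + 0.0232 + 0.1 = 2.3762.
Steady-state plasma level ∝ 1/CL: new value = 43.1 / 2.3762 = 18 μg/mL.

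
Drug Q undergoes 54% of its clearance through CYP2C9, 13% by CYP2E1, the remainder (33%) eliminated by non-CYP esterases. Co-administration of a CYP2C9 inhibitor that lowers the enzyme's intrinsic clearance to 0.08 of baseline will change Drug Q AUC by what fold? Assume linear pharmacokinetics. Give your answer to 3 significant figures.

The CYP2C9 pathway (54% of clearance) falls to 0.08× activity: 0.54 × 0.08 = 0.0432.
CYP2E1 (13%) and the residual 33% are unaffected.
Relative clearance = 0.0432 + 0.13 + 0.33 = 0.5032.
AUC ratio = CL_old/CL_new = 1 / 0.5032 = 1.99.

1.99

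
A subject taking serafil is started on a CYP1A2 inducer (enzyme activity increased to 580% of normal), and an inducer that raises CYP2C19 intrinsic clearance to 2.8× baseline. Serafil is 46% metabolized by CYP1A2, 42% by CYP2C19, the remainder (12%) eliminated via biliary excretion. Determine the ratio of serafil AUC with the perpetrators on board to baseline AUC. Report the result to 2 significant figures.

0.25

The CYP1A2 pathway (46% of clearance) rises to 5.8× activity: 0.46 × 5.8 = 2.668.
The CYP2C19 pathway (42% of clearance) is boosted to 2.8× activity: 0.42 × 2.8 = 1.176.
Non-CYP routes (12%) are unchanged.
CL_new/CL_old = 2.668 + 1.176 + 0.12 = 3.964.
AUC ∝ 1/CL: fold-change = 1 / 3.964 = 0.25.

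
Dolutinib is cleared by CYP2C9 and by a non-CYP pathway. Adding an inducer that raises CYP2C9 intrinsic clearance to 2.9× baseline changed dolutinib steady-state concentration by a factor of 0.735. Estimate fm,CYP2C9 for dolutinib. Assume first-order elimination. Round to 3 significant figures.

Call the CYP2C9 fraction fm. After the interaction, CL_new/CL_old = fm × 2.9 + (1 − fm).
Steady-state concentration ratio = 1 / (new CL fraction), so new CL fraction = 1 / 0.735 = 1.361.
fm × 2.9 + 1 − fm = 1.361  ⇒  fm × (2.9 − 1) = 0.3605  ⇒  fm = 0.190.

0.190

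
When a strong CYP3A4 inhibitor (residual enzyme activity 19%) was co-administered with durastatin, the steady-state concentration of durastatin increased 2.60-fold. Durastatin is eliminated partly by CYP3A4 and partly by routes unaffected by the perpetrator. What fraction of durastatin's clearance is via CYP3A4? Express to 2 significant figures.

0.76

Write x for the fraction cleared via CYP3A4. The observed steady-state concentration change means clearance fell to 1/2.60 = 0.3846 of baseline.
Only the CYP3A4 route changed, so 0.3846 = x·0.19 + (1 − x), giving x = 0.76.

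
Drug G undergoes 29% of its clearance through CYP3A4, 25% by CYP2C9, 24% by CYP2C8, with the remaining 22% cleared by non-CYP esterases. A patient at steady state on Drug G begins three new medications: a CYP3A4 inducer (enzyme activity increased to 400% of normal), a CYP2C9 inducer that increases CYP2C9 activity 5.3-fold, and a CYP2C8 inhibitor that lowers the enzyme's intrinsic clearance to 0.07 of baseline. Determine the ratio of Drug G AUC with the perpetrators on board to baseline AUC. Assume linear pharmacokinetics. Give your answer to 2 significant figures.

The CYP3A4 pathway (29% of clearance) increases to 4× activity: 0.29 × 4 = 1.16.
The CYP2C9 pathway (25% of clearance) rises to 5.3× activity: 0.25 × 5.3 = 1.325.
The CYP2C8 pathway (24% of clearance) is reduced to 0.07× activity: 0.24 × 0.07 = 0.0168.
Non-CYP routes (22%) are unchanged.
New clearance relative to baseline: 1.16 + 1.325 + 0.0168 + 0.22 = 2.7218.
AUC ∝ 1/CL: fold-change = 1 / 2.7218 = 0.37.

0.37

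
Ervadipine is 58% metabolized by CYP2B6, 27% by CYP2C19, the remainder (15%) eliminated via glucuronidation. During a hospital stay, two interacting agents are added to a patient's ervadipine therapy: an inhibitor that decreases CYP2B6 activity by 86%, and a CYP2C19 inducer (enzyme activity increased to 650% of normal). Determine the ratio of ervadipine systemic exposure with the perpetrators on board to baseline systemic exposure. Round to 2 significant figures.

0.50

CYP2B6: 0.58 × 0.14 = 0.0812
CYP2C19: 0.27 × 6.5 = 1.755
Other: 0.15 (unchanged)
CL_new/CL_old = 0.0812 + 1.755 + 0.15 = 1.9862.
Systemic exposure ∝ 1/CL: fold-change = 1 / 1.9862 = 0.50.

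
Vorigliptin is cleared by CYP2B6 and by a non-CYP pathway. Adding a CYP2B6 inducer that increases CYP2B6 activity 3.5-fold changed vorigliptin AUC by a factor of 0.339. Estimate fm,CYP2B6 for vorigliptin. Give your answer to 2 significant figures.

0.78

Call the CYP2B6 fraction fm. After the interaction, CL_new/CL_old = fm × 3.5 + (1 − fm).
AUC ratio = 1 / (new CL fraction), so new CL fraction = 1 / 0.339 = 2.95.
fm × 3.5 + 1 − fm = 2.95  ⇒  fm × (3.5 − 1) = 1.95  ⇒  fm = 0.78.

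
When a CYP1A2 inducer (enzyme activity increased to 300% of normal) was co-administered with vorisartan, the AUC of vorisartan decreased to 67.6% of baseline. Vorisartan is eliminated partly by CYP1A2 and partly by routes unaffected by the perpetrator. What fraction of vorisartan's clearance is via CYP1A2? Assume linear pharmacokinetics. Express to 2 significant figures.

0.24

CL'/CL = 1 / 0.676 = 1.479
3·fm + (1 − fm) = 1.479
fm = (1.479 − 1) / (3 − 1) = 0.24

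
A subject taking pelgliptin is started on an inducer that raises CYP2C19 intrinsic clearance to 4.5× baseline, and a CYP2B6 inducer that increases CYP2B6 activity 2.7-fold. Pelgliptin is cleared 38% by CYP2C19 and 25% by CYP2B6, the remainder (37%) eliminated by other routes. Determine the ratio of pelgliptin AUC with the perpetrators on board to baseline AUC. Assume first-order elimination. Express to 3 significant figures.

The CYP2C19 pathway (38% of clearance) rises to 4.5× activity: 0.38 × 4.5 = 1.71.
The CYP2B6 pathway (25% of clearance) is boosted to 2.7× activity: 0.25 × 2.7 = 0.675.
The remaining 37% of clearance is unaffected.
New clearance relative to baseline: 1.71 + 0.675 + 0.37 = 2.755.
Net AUC ratio = 1 / 2.755 = 0.363.

0.363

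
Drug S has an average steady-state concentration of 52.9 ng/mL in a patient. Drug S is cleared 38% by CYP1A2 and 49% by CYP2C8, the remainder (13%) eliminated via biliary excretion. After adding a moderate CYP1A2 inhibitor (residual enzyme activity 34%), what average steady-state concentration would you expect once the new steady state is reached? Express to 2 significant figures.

71 ng/mL

The CYP1A2 pathway (38% of clearance) drops to 0.34× activity: 0.38 × 0.34 = 0.1292.
CYP2C8 (49%) and the residual 13% are unaffected.
Relative clearance = 0.1292 + 0.49 + 0.13 = 0.7492.
Average steady-state concentration ∝ 1/CL, so new value = 52.9 / 0.7492 = 71 ng/mL.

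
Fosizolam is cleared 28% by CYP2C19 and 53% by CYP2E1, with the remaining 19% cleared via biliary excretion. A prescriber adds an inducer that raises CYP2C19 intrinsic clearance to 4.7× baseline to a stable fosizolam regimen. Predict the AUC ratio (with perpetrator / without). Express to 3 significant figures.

0.491

The CYP2C19 pathway (28% of clearance) increases to 4.7× activity: 0.28 × 4.7 = 1.316.
CYP2E1 (53%) and the residual 19% are unaffected.
CL_new/CL_old = 1.316 + 0.53 + 0.19 = 2.036.
AUC ratio = CL_old/CL_new = 1 / 2.036 = 0.491.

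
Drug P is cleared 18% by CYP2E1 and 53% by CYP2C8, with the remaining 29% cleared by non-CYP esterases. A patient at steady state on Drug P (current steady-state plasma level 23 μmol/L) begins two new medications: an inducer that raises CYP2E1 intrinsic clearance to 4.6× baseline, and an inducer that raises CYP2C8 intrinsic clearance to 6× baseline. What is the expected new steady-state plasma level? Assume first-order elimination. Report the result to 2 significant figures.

The CYP2E1 pathway (18% of clearance) is boosted to 4.6× activity: 0.18 × 4.6 = 0.828.
The CYP2C8 pathway (53% of clearance) is boosted to 6× activity: 0.53 × 6 = 3.18.
Non-CYP routes (29%) are unchanged.
CL_new/CL_old = 0.828 + 3.18 + 0.29 = 4.298.
New steady-state plasma level = 23 / 4.298 = 5.4 μmol/L (concentration scales inversely with clearance).

5.4 μmol/L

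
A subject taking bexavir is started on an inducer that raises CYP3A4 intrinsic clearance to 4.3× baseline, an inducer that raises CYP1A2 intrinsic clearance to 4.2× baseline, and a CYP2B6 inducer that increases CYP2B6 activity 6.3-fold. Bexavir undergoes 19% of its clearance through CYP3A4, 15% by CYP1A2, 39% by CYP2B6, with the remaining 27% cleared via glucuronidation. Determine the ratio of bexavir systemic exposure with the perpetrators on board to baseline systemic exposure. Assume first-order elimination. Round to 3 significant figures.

0.240

The CYP3A4 pathway (19% of clearance) increases to 4.3× activity: 0.19 × 4.3 = 0.817.
The CYP1A2 pathway (15% of clearance) is boosted to 4.2× activity: 0.15 × 4.2 = 0.63.
The CYP2B6 pathway (39% of clearance) increases to 6.3× activity: 0.39 × 6.3 = 2.457.
Non-CYP routes (27%) are unchanged.
Relative clearance = 0.817 + 0.63 + 2.457 + 0.27 = 4.174.
Net systemic exposure ratio = 1 / 4.174 = 0.240.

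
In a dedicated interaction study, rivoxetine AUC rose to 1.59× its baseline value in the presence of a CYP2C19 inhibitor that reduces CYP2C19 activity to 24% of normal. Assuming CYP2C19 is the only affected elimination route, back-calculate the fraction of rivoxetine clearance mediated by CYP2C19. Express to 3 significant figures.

CL'/CL = 1 / 1.59 = 0.6289
0.24·fm + (1 − fm) = 0.6289
fm = (0.6289 − 1) / (0.24 − 1) = 0.488

0.488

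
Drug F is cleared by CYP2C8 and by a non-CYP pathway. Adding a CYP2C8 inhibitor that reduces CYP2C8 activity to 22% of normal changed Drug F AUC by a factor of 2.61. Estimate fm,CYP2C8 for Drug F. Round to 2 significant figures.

0.79

CL'/CL = 1 / 2.61 = 0.3831
0.22·fm + (1 − fm) = 0.3831
fm = (0.3831 − 1) / (0.22 − 1) = 0.79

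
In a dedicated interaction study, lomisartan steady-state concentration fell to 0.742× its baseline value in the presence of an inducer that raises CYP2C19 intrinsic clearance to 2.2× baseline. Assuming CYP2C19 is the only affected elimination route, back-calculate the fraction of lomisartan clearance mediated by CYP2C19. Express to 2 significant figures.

0.29

CL'/CL = 1 / 0.742 = 1.348
2.2·fm + (1 − fm) = 1.348
fm = (1.348 − 1) / (2.2 − 1) = 0.29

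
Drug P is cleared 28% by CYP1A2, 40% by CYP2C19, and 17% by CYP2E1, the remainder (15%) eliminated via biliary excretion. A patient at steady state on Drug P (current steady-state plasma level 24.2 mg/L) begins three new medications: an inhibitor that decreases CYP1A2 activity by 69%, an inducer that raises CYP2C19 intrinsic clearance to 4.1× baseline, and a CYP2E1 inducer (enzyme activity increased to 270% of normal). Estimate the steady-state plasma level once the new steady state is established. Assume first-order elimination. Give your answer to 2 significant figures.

CYP1A2: 0.28 × 0.31 = 0.0868
CYP2C19: 0.4 × 4.1 = 1.64
CYP2E1: 0.17 × 2.7 = 0.459
Other: 0.15 (unchanged)
CL_new/CL_old = 0.0868 + 1.64 + 0.459 + 0.15 = 2.3358.
Dividing the baseline by the relative clearance: 24.2 / 2.3358 = 10 mg/L.

10 mg/L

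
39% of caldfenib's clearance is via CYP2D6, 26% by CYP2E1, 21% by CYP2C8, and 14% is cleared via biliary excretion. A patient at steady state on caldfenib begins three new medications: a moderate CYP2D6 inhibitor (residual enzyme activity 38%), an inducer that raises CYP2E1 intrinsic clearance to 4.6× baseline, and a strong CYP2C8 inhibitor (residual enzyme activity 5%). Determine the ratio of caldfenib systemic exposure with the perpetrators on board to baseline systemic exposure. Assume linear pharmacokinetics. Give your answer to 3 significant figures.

CYP2D6: 0.39 × 0.38 = 0.1482
CYP2E1: 0.26 × 4.6 = 1.196
CYP2C8: 0.21 × 0.05 = 0.0105
Other: 0.14 (unchanged)
CL_new/CL_old = 0.1482 + 1.196 + 0.0105 + 0.14 = 1.4947.
Because systemic exposure varies inversely with clearance, the combined effect is 1 / 1.4947 = 0.669.

0.669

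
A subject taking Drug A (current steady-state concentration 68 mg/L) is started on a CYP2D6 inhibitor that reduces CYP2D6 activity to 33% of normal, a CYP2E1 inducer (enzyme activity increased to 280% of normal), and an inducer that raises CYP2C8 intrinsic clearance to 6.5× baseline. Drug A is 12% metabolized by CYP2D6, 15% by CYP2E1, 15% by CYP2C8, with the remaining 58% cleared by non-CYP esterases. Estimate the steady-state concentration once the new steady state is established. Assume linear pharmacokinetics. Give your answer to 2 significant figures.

CYP2D6: 0.12 × 0.33 = 0.0396
CYP2E1: 0.15 × 2.8 = 0.42
CYP2C8: 0.15 × 6.5 = 0.975
Other: 0.58 (unchanged)
Relative clearance = 0.0396 + 0.42 + 0.975 + 0.58 = 2.0146.
New steady-state concentration = 68 / 2.0146 = 34 mg/L (concentration scales inversely with clearance).

34 mg/L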